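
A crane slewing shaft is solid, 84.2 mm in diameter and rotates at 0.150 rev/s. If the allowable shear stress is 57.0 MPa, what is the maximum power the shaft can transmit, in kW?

J = πd⁴/32 = π(0.0842)⁴/32 = 4.935×10^-6 m⁴.
T_max = τ_allow·J/r = 5.70×10^7 × 4.935×10^-6 / 0.0421 = 6681 N·m.
ω = 2π·0.150 = 0.9425 rad/s, so P_max = T_max·ω = 6297 W.

6.30 kW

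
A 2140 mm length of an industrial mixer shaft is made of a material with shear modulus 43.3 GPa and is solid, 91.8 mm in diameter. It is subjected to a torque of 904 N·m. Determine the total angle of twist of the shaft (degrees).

0.367°

J = πd⁴/32 = π(0.0918)⁴/32 = 6.972×10^-6 m⁴.
θ = T·L/(G·J) = 904.0 × 2.14 / (43.3×10⁹ × 6.972×10^-6) = 6.408×10^-3 rad.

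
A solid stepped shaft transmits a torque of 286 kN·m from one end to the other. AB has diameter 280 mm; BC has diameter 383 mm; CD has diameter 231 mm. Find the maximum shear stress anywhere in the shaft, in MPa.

118 MPa

Under the same torque, τ_max = 16T/(πd³) is largest where d is smallest — segment CD (d = 231 mm).
τ_max = 16·286000/(π·(0.231)³) = 1.182×10^8 Pa.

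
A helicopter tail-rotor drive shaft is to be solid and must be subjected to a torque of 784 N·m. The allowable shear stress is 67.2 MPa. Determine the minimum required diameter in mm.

For a solid shaft τ_max = 16T/(πd³), so d = (16T/(π τ_allow))^(1/3) = (16·784.0/(π·6.72×10^7))^(1/3) = 0.03902 m.

39.0 mm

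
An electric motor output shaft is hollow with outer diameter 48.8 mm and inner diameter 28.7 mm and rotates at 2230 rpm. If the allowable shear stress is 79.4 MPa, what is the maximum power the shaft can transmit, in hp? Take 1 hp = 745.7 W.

J = π(d_o⁴ − d_i⁴)/32 = π(0.0488⁴ − 0.0287⁴)/32 = 4.902×10^-7 m⁴.
T_max = τ_allow·J/r = 7.94×10^7 × 4.902×10^-7 / 0.0244 = 1595 N·m.
ω = 2π·2230/60 = 233.5 rad/s, so P_max = T_max·ω = 3.725×10^5 W.

500 hp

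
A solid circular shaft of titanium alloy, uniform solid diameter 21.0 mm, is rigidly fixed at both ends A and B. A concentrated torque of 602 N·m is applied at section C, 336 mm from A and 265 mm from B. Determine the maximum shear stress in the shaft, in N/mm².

With uniform GJ and both ends fixed, compatibility θ_AC = θ_CB gives T_A·a = T_B·b, together with T_A + T_B = T₀.
T_A = T₀·b/(a+b) = 602.0·265/601.0 = 265.4 N·m; T_B = 336.6 N·m.
τ in each portion: τ_AC = 1.46×10^8 Pa, τ_CB = 1.85×10^8 Pa; maximum is in CB.
τ_max = T_CB·r/J = 336.6·0.0105/1.91×10^-8 = 1.851×10^8 Pa.

185 N/mm²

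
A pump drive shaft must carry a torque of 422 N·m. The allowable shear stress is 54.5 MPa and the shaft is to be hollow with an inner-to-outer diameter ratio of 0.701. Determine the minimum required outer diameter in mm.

37.3 mm

For a hollow shaft with d_i/d_o = 0.701: τ_max = 16T/(π d_o³ (1−k⁴)), so d_o = [16T/(π τ_allow (1−k⁴))]^(1/3) = [16·422.0/(π·5.45×10^7·0.7585)]^(1/3) = 0.03732 m.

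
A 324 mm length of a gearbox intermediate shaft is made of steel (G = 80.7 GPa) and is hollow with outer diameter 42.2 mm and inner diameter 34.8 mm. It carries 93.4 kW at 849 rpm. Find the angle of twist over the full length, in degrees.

ω = 2π·849/60 = 88.91 rad/s, so T = P/ω = 93.4×10³ / 88.91 = 1051 N·m.
J = π(d_o⁴ − d_i⁴)/32 = π(0.0422⁴ − 0.0348⁴)/32 = 1.674×10^-7 m⁴.
θ = T·L/(G·J) = 1051 × 0.324 / (80.7×10⁹ × 1.674×10^-7) = 0.02520 rad.

1.44°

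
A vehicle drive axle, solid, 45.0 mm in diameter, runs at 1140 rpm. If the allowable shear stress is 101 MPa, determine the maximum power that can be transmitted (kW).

J = πd⁴/32 = π(0.0450)⁴/32 = 4.026×10^-7 m⁴.
T_max = τ_allow·J/r = 1.01×10^8 × 4.026×10^-7 / 0.0225 = 1807 N·m.
ω = 2π·1140/60 = 119.4 rad/s, so P_max = T_max·ω = 2.157×10^5 W.

216 kW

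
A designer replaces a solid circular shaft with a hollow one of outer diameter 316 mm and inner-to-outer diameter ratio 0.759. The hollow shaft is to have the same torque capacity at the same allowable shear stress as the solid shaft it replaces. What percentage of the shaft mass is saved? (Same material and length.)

44.5 %

Equal τ_max and T ⇒ the solid shaft needs d_s³ = d_o³(1−k⁴), so d_s = 316·(1−0.759⁴)^(1/3) = 276.3 mm.
Area ratio A_h/A_s = d_o²(1−k²)/d_s² = (1−k²)/(1−k⁴)^(2/3) = 0.5547.
Mass saving = 1 − 0.5547 = 44.5 %.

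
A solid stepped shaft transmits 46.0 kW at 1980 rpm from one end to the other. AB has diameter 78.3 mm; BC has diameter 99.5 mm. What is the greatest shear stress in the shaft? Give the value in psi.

ω = 2π·1980/60 = 207.3 rad/s, so T = P/ω = 46.0×10³ / 207.3 = 221.9 N·m.
Under the same torque, τ_max = 16T/(πd³) is largest where d is smallest — segment AB (d = 78.3 mm).
τ_max = 16·221.9/(π·(0.0783)³) = 2.354×10^6 Pa.

341 psi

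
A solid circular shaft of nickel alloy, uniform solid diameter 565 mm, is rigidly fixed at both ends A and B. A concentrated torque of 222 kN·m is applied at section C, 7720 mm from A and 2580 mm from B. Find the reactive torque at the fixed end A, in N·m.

With uniform GJ and both ends fixed, compatibility θ_AC = θ_CB gives T_A·a = T_B·b, together with T_A + T_B = T₀.
T_A = T₀·b/(a+b) = 222000·2580/10300 = 55610 N·m; T_B = 166400 N·m.

55600 N·m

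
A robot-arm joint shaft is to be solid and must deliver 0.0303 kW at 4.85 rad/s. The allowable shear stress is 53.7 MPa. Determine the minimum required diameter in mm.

ω = 4.85 rad/s, so T = P/ω = 0.0303×10³ / 4.850 = 6.247 N·m.
For a solid shaft τ_max = 16T/(πd³), so d = (16T/(π τ_allow))^(1/3) = (16·6.247/(π·5.37×10^7))^(1/3) = 0.008399 m.

8.40 mm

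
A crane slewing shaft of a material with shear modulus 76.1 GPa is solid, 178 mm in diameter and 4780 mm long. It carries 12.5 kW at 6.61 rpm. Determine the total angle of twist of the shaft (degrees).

0.659°

ω = 2π·6.61/60 = 0.6922 rad/s, so T = P/ω = 12.5×10³ / 0.6922 = 18060 N·m.
J = πd⁴/32 = π(0.178)⁴/32 = 9.856×10^-5 m⁴.
θ = T·L/(G·J) = 18060 × 4.78 / (76.1×10⁹ × 9.856×10^-5) = 0.01151 rad.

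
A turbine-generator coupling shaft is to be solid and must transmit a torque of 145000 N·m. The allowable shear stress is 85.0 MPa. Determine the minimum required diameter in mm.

206 mm

For a solid shaft τ_max = 16T/(πd³), so d = (16T/(π τ_allow))^(1/3) = (16·145000/(π·8.50×10^7))^(1/3) = 0.2056 m.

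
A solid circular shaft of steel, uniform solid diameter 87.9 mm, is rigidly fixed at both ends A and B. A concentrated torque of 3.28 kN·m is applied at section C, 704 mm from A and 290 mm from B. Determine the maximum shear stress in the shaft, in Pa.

With uniform GJ and both ends fixed, compatibility θ_AC = θ_CB gives T_A·a = T_B·b, together with T_A + T_B = T₀.
T_A = T₀·b/(a+b) = 3280·290/994.0 = 956.9 N·m; T_B = 2323 N·m.
τ in each portion: τ_AC = 7.18×10^6 Pa, τ_CB = 1.74×10^7 Pa; maximum is in CB.
τ_max = T_CB·r/J = 2323·0.0440/5.86×10^-6 = 1.742×10^7 Pa.

1.74e7 Pa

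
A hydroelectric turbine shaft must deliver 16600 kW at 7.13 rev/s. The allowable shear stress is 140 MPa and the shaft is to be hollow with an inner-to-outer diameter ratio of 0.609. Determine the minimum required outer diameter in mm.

250 mm

ω = 2π·7.13 = 44.80 rad/s, so T = P/ω = 16600×10³ / 44.80 = 370500 N·m.
For a hollow shaft with d_i/d_o = 0.609: τ_max = 16T/(π d_o³ (1−k⁴)), so d_o = [16T/(π τ_allow (1−k⁴))]^(1/3) = [16·370500/(π·1.40×10^8·0.8624)]^(1/3) = 0.2500 m.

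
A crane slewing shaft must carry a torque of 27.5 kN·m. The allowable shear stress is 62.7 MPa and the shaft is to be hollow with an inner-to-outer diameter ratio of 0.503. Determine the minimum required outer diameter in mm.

For a hollow shaft with d_i/d_o = 0.503: τ_max = 16T/(π d_o³ (1−k⁴)), so d_o = [16T/(π τ_allow (1−k⁴))]^(1/3) = [16·27500/(π·6.27×10^7·0.9360)]^(1/3) = 0.1336 m.

134 mm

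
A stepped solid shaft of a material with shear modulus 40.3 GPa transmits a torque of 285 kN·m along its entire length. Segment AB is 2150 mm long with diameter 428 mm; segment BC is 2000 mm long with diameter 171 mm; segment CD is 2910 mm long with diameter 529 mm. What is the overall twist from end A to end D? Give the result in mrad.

176 mrad

J_AB = π(0.428)⁴/32 = 3.29×10^-3 m⁴; J_BC = π(0.171)⁴/32 = 8.39×10^-5 m⁴; J_CD = π(0.529)⁴/32 = 7.69×10^-3 m⁴.
θ = (T/G)·Σ L_i/J_i = (285000/40.3×10⁹)·(2.15/3.29×10^-3 + 2.00/8.39×10^-5 + 2.91/7.69×10^-3) = 0.1758 rad.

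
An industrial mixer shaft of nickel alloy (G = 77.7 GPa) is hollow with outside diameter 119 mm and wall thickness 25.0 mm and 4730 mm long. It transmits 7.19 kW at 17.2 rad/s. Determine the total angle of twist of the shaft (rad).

0.00146 rad

ω = 17.2 rad/s, so T = P/ω = 7.19×10³ / 17.20 = 418.0 N·m.
J = π(d_o⁴ − d_i⁴)/32 = π(0.119⁴ − 0.0690⁴)/32 = 1.746×10^-5 m⁴.
θ = T·L/(G·J) = 418.0 × 4.73 / (77.7×10⁹ × 1.746×10^-5) = 1.457×10^-3 rad.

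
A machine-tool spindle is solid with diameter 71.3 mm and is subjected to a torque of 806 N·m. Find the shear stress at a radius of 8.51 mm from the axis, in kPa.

J = πd⁴/32 = π(0.0713)⁴/32 = 2.537×10^-6 m⁴.
Shear stress varies linearly with radius: τ = T·r/J = 806.0 × 0.00851 / 2.537×10^-6 = 2.703×10^6 Pa.

2700 kPa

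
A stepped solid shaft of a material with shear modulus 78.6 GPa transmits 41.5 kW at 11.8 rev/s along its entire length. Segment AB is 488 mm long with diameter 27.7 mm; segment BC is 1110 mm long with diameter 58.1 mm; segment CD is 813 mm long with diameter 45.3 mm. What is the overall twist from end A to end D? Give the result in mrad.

ω = 2π·11.8 = 74.14 rad/s, so T = P/ω = 41.5×10³ / 74.14 = 559.7 N·m.
J_AB = π(0.0277)⁴/32 = 5.78×10^-8 m⁴; J_BC = π(0.0581)⁴/32 = 1.12×10^-6 m⁴; J_CD = π(0.0453)⁴/32 = 4.13×10^-7 m⁴.
θ = (T/G)·Σ L_i/J_i = (559.7/78.6×10⁹)·(0.488/5.78×10^-8 + 1.11/1.12×10^-6 + 0.813/4.13×10^-7) = 0.08120 rad.

81.2 mrad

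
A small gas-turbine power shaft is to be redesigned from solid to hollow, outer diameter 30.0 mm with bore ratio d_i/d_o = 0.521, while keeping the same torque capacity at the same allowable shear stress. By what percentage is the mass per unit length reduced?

Equal τ_max and T ⇒ the solid shaft needs d_s³ = d_o³(1−k⁴), so d_s = 30.0·(1−0.521⁴)^(1/3) = 29.24 mm.
Area ratio A_h/A_s = d_o²(1−k²)/d_s² = (1−k²)/(1−k⁴)^(2/3) = 0.7667.
Mass saving = 1 − 0.7667 = 23.3 %.

23.3 %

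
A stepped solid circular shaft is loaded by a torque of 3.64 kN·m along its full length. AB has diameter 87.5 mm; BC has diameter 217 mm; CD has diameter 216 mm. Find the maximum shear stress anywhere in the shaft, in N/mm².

Under the same torque, τ_max = 16T/(πd³) is largest where d is smallest — segment AB (d = 87.5 mm).
τ_max = 16·3640/(π·(0.0875)³) = 2.767×10^7 Pa.

27.7 N/mm²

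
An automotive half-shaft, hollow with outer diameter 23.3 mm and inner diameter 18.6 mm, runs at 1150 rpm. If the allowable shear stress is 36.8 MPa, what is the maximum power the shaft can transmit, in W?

J = π(d_o⁴ − d_i⁴)/32 = π(0.0233⁴ − 0.0186⁴)/32 = 1.718×10^-8 m⁴.
T_max = τ_allow·J/r = 3.68×10^7 × 1.718×10^-8 / 0.0117 = 54.28 N·m.
ω = 2π·1150/60 = 120.4 rad/s, so P_max = T_max·ω = 6537 W.

6540 W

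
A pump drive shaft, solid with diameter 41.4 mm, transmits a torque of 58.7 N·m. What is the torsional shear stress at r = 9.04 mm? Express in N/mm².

1.84 N/mm²

J = πd⁴/32 = π(0.0414)⁴/32 = 2.884×10^-7 m⁴.
Shear stress varies linearly with radius: τ = T·r/J = 58.70 × 0.00904 / 2.884×10^-7 = 1.840×10^6 Pa.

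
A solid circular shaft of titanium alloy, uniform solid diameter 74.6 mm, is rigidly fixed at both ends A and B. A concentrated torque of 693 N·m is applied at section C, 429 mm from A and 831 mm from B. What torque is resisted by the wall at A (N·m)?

457 N·m

With uniform GJ and both ends fixed, compatibility θ_AC = θ_CB gives T_A·a = T_B·b, together with T_A + T_B = T₀.
T_A = T₀·b/(a+b) = 693.0·831/1260 = 457.0 N·m; T_B = 236.0 N·m.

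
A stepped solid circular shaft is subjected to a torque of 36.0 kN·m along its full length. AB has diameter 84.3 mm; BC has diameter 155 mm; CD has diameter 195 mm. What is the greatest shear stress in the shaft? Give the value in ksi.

Under the same torque, τ_max = 16T/(πd³) is largest where d is smallest — segment AB (d = 84.3 mm).
τ_max = 16·36000/(π·(0.0843)³) = 3.060×10^8 Pa.

44.4 ksi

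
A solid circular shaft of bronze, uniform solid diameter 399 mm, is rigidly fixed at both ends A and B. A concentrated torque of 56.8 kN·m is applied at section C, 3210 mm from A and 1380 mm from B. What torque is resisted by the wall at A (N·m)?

17100 N·m

With uniform GJ and both ends fixed, compatibility θ_AC = θ_CB gives T_A·a = T_B·b, together with T_A + T_B = T₀.
T_A = T₀·b/(a+b) = 56800·1380/4590 = 17080 N·m; T_B = 39720 N·m.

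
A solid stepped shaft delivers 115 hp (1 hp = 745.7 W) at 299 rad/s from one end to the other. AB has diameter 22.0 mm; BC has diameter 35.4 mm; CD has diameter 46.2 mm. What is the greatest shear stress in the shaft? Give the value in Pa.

ω = 299 rad/s, so T = P/ω = 115×745.7 / 299.0 = 286.8 N·m.
Under the same torque, τ_max = 16T/(πd³) is largest where d is smallest — segment AB (d = 22.0 mm).
τ_max = 16·286.8/(π·(0.0220)³) = 1.372×10^8 Pa.

1.37e8 Pa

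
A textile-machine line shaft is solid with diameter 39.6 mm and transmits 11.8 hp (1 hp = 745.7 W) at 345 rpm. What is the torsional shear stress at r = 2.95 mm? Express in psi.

432 psi

ω = 2π·345/60 = 36.13 rad/s, so T = P/ω = 11.8×745.7 / 36.13 = 243.6 N·m.
J = πd⁴/32 = π(0.0396)⁴/32 = 2.414×10^-7 m⁴.
Shear stress varies linearly with radius: τ = T·r/J = 243.6 × 0.00295 / 2.414×10^-7 = 2.976×10^6 Pa.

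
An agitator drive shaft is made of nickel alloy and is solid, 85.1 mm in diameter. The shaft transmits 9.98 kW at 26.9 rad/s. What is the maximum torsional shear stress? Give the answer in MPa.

ω = 26.9 rad/s, so T = P/ω = 9.98×10³ / 26.90 = 371.0 N·m.
J = πd⁴/32 = π(0.0851)⁴/32 = 5.149×10^-6 m⁴.
τ_max = T·r/J = 371.0 × 0.0425 / 5.149×10^-6 = 3.066×10^6 Pa.

3.07 MPa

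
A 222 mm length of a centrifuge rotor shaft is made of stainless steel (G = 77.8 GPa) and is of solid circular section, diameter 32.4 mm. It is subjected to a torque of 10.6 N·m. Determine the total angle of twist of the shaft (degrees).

J = πd⁴/32 = π(0.0324)⁴/32 = 1.082×10^-7 m⁴.
θ = T·L/(G·J) = 10.60 × 0.222 / (77.8×10⁹ × 1.082×10^-7) = 2.796×10^-4 rad.

0.0160°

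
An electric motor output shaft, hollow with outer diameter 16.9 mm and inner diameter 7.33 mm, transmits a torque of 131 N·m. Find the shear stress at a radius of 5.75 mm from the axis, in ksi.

14.1 ksi

J = π(d_o⁴ − d_i⁴)/32 = π(0.0169⁴ − 0.00733⁴)/32 = 7.725×10^-9 m⁴.
Shear stress varies linearly with radius: τ = T·r/J = 131.0 × 0.00575 / 7.725×10^-9 = 9.751×10^7 Pa.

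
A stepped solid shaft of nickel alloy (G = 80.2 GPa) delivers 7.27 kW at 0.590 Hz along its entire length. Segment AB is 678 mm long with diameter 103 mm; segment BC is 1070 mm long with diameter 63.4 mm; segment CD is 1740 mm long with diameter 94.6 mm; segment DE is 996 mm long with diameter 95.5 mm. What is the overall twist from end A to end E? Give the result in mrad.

26.4 mrad

ω = 2π·0.590 = 3.707 rad/s, so T = P/ω = 7.27×10³ / 3.707 = 1961 N·m.
J_AB = π(0.103)⁴/32 = 1.10×10^-5 m⁴; J_BC = π(0.0634)⁴/32 = 1.59×10^-6 m⁴; J_CD = π(0.0946)⁴/32 = 7.86×10^-6 m⁴; J_DE = π(0.0955)⁴/32 = 8.17×10^-6 m⁴.
θ = (T/G)·Σ L_i/J_i = (1961/80.2×10⁹)·(0.678/1.10×10^-5 + 1.07/1.59×10^-6 + 1.74/7.86×10^-6 + 0.996/8.17×10^-6) = 0.02639 rad.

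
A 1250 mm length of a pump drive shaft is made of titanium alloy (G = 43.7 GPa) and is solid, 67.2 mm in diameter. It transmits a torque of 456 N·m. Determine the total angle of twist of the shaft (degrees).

J = πd⁴/32 = π(0.0672)⁴/32 = 2.002×10^-6 m⁴.
θ = T·L/(G·J) = 456.0 × 1.25 / (43.7×10⁹ × 2.002×10^-6) = 6.515×10^-3 rad.

0.373°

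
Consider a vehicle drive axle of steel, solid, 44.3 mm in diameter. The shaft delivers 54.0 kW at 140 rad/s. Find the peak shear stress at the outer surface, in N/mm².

22.6 N/mm²

ω = 140 rad/s, so T = P/ω = 54.0×10³ / 140.0 = 385.7 N·m.
J = πd⁴/32 = π(0.0443)⁴/32 = 3.781×10^-7 m⁴.
τ_max = T·r/J = 385.7 × 0.0221 / 3.781×10^-7 = 2.260×10^7 Pa.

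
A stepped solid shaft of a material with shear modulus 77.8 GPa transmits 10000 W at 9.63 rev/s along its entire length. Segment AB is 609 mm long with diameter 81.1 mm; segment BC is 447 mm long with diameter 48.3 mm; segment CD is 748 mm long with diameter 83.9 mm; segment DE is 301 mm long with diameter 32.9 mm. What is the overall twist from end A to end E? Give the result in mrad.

ω = 2π·9.63 = 60.51 rad/s, so T = P/ω = 10000 / 60.51 = 165.3 N·m.
J_AB = π(0.0811)⁴/32 = 4.25×10^-6 m⁴; J_BC = π(0.0483)⁴/32 = 5.34×10^-7 m⁴; J_CD = π(0.0839)⁴/32 = 4.86×10^-6 m⁴; J_DE = π(0.0329)⁴/32 = 1.15×10^-7 m⁴.
θ = (T/G)·Σ L_i/J_i = (165.3/77.8×10⁹)·(0.609/4.25×10^-6 + 0.447/5.34×10^-7 + 0.748/4.86×10^-6 + 0.301/1.15×10^-7) = 7.967×10^-3 rad.

7.97 mrad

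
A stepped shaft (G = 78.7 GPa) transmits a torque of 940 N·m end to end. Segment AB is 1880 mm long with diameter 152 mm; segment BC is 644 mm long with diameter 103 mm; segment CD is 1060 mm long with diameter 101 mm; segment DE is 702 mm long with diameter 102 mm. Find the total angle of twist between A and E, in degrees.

J_AB = π(0.152)⁴/32 = 5.24×10^-5 m⁴; J_BC = π(0.103)⁴/32 = 1.10×10^-5 m⁴; J_CD = π(0.101)⁴/32 = 1.02×10^-5 m⁴; J_DE = π(0.102)⁴/32 = 1.06×10^-5 m⁴.
θ = (T/G)·Σ L_i/J_i = (940.0/78.7×10⁹)·(1.88/5.24×10^-5 + 0.644/1.10×10^-5 + 1.06/1.02×10^-5 + 0.702/1.06×10^-5) = 3.153×10^-3 rad.

0.181°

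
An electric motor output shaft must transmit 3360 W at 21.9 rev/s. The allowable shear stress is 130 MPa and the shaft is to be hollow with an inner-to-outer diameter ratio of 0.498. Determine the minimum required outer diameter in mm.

ω = 2π·21.9 = 137.6 rad/s, so T = P/ω = 3360 / 137.6 = 24.42 N·m.
For a hollow shaft with d_i/d_o = 0.498: τ_max = 16T/(π d_o³ (1−k⁴)), so d_o = [16T/(π τ_allow (1−k⁴))]^(1/3) = [16·24.42/(π·1.30×10^8·0.9385)]^(1/3) = 0.01006 m.

10.1 mm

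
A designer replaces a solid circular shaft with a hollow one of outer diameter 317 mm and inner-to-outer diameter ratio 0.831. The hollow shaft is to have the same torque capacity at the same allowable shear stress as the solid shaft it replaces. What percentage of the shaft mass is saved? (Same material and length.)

Equal τ_max and T ⇒ the solid shaft needs d_s³ = d_o³(1−k⁴), so d_s = 317·(1−0.831⁴)^(1/3) = 255.4 mm.
Area ratio A_h/A_s = d_o²(1−k²)/d_s² = (1−k²)/(1−k⁴)^(2/3) = 0.4766.
Mass saving = 1 − 0.4766 = 52.3 %.

52.3 %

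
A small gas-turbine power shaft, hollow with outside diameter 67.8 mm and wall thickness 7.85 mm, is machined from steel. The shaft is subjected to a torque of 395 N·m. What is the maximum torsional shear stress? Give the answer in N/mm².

9.91 N/mm²

J = π(d_o⁴ − d_i⁴)/32 = π(0.0678⁴ − 0.0521⁴)/32 = 1.351×10^-6 m⁴.
τ_max = T·r/J = 395.0 × 0.0339 / 1.351×10^-6 = 9.910×10^6 Pa.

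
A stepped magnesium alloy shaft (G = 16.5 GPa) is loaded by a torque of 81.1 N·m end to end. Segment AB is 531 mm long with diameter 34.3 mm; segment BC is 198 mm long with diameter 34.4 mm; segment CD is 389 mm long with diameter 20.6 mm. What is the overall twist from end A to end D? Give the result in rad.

J_AB = π(0.0343)⁴/32 = 1.36×10^-7 m⁴; J_BC = π(0.0344)⁴/32 = 1.37×10^-7 m⁴; J_CD = π(0.0206)⁴/32 = 1.77×10^-8 m⁴.
θ = (T/G)·Σ L_i/J_i = (81.10/16.5×10⁹)·(0.531/1.36×10^-7 + 0.198/1.37×10^-7 + 0.389/1.77×10^-8) = 0.1344 rad.

0.134 rad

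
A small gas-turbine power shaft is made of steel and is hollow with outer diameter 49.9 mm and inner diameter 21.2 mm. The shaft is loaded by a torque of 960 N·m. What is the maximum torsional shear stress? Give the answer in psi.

5900 psi

J = π(d_o⁴ − d_i⁴)/32 = π(0.0499⁴ − 0.0212⁴)/32 = 5.889×10^-7 m⁴.
τ_max = T·r/J = 960.0 × 0.0249 / 5.889×10^-7 = 4.067×10^7 Pa.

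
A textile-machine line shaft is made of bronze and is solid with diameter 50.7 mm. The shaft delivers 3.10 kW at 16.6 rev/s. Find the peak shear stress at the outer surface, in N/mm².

1.16 N/mm²

ω = 2π·16.6 = 104.3 rad/s, so T = P/ω = 3.10×10³ / 104.3 = 29.72 N·m.
J = πd⁴/32 = π(0.0507)⁴/32 = 6.487×10^-7 m⁴.
τ_max = T·r/J = 29.72 × 0.0254 / 6.487×10^-7 = 1.162×10^6 Pa.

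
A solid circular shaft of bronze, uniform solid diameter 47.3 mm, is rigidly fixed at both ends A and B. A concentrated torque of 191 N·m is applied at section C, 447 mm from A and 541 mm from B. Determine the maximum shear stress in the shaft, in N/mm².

5.03 N/mm²

With uniform GJ and both ends fixed, compatibility θ_AC = θ_CB gives T_A·a = T_B·b, together with T_A + T_B = T₀.
T_A = T₀·b/(a+b) = 191.0·541/988.0 = 104.6 N·m; T_B = 86.41 N·m.
τ in each portion: τ_AC = 5.03×10^6 Pa, τ_CB = 4.16×10^6 Pa; maximum is in AC.
τ_max = T_AC·r/J = 104.6·0.0236/4.91×10^-7 = 5.033×10^6 Pa.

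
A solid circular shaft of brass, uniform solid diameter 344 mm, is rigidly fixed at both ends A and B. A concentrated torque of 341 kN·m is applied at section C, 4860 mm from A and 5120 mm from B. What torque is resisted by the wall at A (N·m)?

With uniform GJ and both ends fixed, compatibility θ_AC = θ_CB gives T_A·a = T_B·b, together with T_A + T_B = T₀.
T_A = T₀·b/(a+b) = 341000·5120/9980 = 174900 N·m; T_B = 166100 N·m.

175000 N·m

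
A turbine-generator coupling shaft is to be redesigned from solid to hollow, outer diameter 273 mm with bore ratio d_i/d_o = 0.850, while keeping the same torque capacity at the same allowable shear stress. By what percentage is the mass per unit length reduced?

Equal τ_max and T ⇒ the solid shaft needs d_s³ = d_o³(1−k⁴), so d_s = 273·(1−0.850⁴)^(1/3) = 213.5 mm.
Area ratio A_h/A_s = d_o²(1−k²)/d_s² = (1−k²)/(1−k⁴)^(2/3) = 0.4539.
Mass saving = 1 − 0.4539 = 54.6 %.

54.6 %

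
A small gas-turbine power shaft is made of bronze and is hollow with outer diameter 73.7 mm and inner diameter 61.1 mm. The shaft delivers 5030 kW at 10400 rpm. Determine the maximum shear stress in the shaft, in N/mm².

ω = 2π·10400/60 = 1089 rad/s, so T = P/ω = 5030×10³ / 1089 = 4619 N·m.
J = π(d_o⁴ − d_i⁴)/32 = π(0.0737⁴ − 0.0611⁴)/32 = 1.528×10^-6 m⁴.
τ_max = T·r/J = 4619 × 0.0369 / 1.528×10^-6 = 1.114×10^8 Pa.

111 N/mm²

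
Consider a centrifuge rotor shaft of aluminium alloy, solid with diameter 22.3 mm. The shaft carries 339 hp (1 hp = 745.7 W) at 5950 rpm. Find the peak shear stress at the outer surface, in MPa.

186 MPa

ω = 2π·5950/60 = 623.1 rad/s, so T = P/ω = 339×745.7 / 623.1 = 405.7 N·m.
J = πd⁴/32 = π(0.0223)⁴/32 = 2.428×10^-8 m⁴.
τ_max = T·r/J = 405.7 × 0.0112 / 2.428×10^-8 = 1.863×10^8 Pa.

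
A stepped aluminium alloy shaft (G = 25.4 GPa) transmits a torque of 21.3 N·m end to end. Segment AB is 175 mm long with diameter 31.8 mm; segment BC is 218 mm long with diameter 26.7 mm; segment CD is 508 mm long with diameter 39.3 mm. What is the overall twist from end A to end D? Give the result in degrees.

J_AB = π(0.0318)⁴/32 = 1.00×10^-7 m⁴; J_BC = π(0.0267)⁴/32 = 4.99×10^-8 m⁴; J_CD = π(0.0393)⁴/32 = 2.34×10^-7 m⁴.
θ = (T/G)·Σ L_i/J_i = (21.30/25.4×10⁹)·(0.175/1.00×10^-7 + 0.218/4.99×10^-8 + 0.508/2.34×10^-7) = 6.945×10^-3 rad.

0.398°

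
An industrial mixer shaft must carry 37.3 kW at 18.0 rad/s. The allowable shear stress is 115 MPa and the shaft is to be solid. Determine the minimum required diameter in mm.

45.1 mm

ω = 18.0 rad/s, so T = P/ω = 37.3×10³ / 18.00 = 2072 N·m.
For a solid shaft τ_max = 16T/(πd³), so d = (16T/(π τ_allow))^(1/3) = (16·2072/(π·1.15×10^8))^(1/3) = 0.04511 m.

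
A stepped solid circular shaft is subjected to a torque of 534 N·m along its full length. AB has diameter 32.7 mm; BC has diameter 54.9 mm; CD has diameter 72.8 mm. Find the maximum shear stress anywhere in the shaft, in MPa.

77.8 MPa

Under the same torque, τ_max = 16T/(πd³) is largest where d is smallest — segment AB (d = 32.7 mm).
τ_max = 16·534.0/(π·(0.0327)³) = 7.778×10^7 Pa.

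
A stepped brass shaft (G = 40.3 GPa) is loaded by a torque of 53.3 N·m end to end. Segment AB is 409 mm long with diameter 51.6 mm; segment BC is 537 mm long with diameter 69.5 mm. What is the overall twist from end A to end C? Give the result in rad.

J_AB = π(0.0516)⁴/32 = 6.96×10^-7 m⁴; J_BC = π(0.0695)⁴/32 = 2.29×10^-6 m⁴.
θ = (T/G)·Σ L_i/J_i = (53.30/40.3×10⁹)·(0.409/6.96×10^-7 + 0.537/2.29×10^-6) = 1.087×10^-3 rad.

0.00109 rad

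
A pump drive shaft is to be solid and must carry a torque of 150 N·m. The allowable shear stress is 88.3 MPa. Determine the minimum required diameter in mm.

20.5 mm

For a solid shaft τ_max = 16T/(πd³), so d = (16T/(π τ_allow))^(1/3) = (16·150.0/(π·8.83×10^7))^(1/3) = 0.02053 m.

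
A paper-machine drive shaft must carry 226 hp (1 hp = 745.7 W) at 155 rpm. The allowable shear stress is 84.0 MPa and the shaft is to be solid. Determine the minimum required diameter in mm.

ω = 2π·155/60 = 16.23 rad/s, so T = P/ω = 226×745.7 / 16.23 = 10380 N·m.
For a solid shaft τ_max = 16T/(πd³), so d = (16T/(π τ_allow))^(1/3) = (16·10380/(π·8.40×10^7))^(1/3) = 0.08570 m.

85.7 mm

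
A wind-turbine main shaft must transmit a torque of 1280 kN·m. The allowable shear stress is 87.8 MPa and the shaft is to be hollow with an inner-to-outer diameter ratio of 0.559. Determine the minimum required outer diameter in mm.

For a hollow shaft with d_i/d_o = 0.559: τ_max = 16T/(π d_o³ (1−k⁴)), so d_o = [16T/(π τ_allow (1−k⁴))]^(1/3) = [16·1.280e6/(π·8.78×10^7·0.9024)]^(1/3) = 0.4349 m.

435 mm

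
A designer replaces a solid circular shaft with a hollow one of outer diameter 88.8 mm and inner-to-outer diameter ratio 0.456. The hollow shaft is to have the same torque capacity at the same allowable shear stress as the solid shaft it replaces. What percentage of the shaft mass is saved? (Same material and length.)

18.4 %

Equal τ_max and T ⇒ the solid shaft needs d_s³ = d_o³(1−k⁴), so d_s = 88.8·(1−0.456⁴)^(1/3) = 87.50 mm.
Area ratio A_h/A_s = d_o²(1−k²)/d_s² = (1−k²)/(1−k⁴)^(2/3) = 0.8158.
Mass saving = 1 − 0.8158 = 18.4 %.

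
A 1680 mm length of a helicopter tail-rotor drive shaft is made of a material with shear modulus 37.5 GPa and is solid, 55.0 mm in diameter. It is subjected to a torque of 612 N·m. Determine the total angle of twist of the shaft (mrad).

J = πd⁴/32 = π(0.0550)⁴/32 = 8.984×10^-7 m⁴.
θ = T·L/(G·J) = 612.0 × 1.68 / (37.5×10⁹ × 8.984×10^-7) = 0.03052 rad.

30.5 mrad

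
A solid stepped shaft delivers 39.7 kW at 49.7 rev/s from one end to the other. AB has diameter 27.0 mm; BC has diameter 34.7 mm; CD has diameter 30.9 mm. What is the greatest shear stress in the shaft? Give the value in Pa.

ω = 2π·49.7 = 312.3 rad/s, so T = P/ω = 39.7×10³ / 312.3 = 127.1 N·m.
Under the same torque, τ_max = 16T/(πd³) is largest where d is smallest — segment AB (d = 27.0 mm).
τ_max = 16·127.1/(π·(0.0270)³) = 3.290×10^7 Pa.

3.29e7 Pa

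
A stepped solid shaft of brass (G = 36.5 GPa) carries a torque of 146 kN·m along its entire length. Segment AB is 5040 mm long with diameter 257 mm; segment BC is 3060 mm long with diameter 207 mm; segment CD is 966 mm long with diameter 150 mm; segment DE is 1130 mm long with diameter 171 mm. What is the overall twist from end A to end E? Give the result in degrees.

J_AB = π(0.257)⁴/32 = 4.28×10^-4 m⁴; J_BC = π(0.207)⁴/32 = 1.80×10^-4 m⁴; J_CD = π(0.150)⁴/32 = 4.97×10^-5 m⁴; J_DE = π(0.171)⁴/32 = 8.39×10^-5 m⁴.
θ = (T/G)·Σ L_i/J_i = (146000/36.5×10⁹)·(5.04/4.28×10^-4 + 3.06/1.80×10^-4 + 0.966/4.97×10^-5 + 1.13/8.39×10^-5) = 0.2466 rad.

14.1°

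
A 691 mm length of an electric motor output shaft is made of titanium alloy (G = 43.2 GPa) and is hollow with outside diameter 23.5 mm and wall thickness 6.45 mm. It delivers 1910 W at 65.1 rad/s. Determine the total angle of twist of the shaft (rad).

0.0164 rad

ω = 65.1 rad/s, so T = P/ω = 1910 / 65.10 = 29.34 N·m.
J = π(d_o⁴ − d_i⁴)/32 = π(0.0235⁴ − 0.0106⁴)/32 = 2.870×10^-8 m⁴.
θ = T·L/(G·J) = 29.34 × 0.691 / (43.2×10⁹ × 2.870×10^-8) = 0.01635 rad.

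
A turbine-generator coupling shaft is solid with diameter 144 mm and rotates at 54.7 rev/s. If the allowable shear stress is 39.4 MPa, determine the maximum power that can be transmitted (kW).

J = πd⁴/32 = π(0.144)⁴/32 = 4.221×10^-5 m⁴.
T_max = τ_allow·J/r = 3.94×10^7 × 4.221×10^-5 / 0.0720 = 23100 N·m.
ω = 2π·54.7 = 343.7 rad/s, so P_max = T_max·ω = 7.939×10^6 W.

7940 kW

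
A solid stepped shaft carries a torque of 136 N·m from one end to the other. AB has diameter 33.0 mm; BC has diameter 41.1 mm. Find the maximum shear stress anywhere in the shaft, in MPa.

Under the same torque, τ_max = 16T/(πd³) is largest where d is smallest — segment AB (d = 33.0 mm).
τ_max = 16·136.0/(π·(0.0330)³) = 1.927×10^7 Pa.

19.3 MPa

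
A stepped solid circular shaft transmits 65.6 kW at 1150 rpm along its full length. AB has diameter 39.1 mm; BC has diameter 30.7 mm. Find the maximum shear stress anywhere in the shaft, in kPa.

ω = 2π·1150/60 = 120.4 rad/s, so T = P/ω = 65.6×10³ / 120.4 = 544.7 N·m.
Under the same torque, τ_max = 16T/(πd³) is largest where d is smallest — segment BC (d = 30.7 mm).
τ_max = 16·544.7/(π·(0.0307)³) = 9.588×10^7 Pa.

95900 kPa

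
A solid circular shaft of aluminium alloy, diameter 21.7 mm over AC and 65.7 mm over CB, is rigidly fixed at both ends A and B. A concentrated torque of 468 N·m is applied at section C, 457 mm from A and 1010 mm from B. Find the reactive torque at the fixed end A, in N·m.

12.0 N·m

Compatibility: T_A·a/J_AC = T_B·b/J_CB with T_A + T_B = T₀.
J_AC = 2.18×10^-8 m⁴, J_CB = 1.83×10^-6 m⁴, so T_A = T₀·(J_AC/a)/((J_AC/a)+(J_CB/b)) = 11.99 N·m, T_B = 456.0 N·m.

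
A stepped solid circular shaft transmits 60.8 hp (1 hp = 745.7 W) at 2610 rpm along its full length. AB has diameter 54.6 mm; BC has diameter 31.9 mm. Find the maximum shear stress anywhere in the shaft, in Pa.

2.60e7 Pa

ω = 2π·2610/60 = 273.3 rad/s, so T = P/ω = 60.8×745.7 / 273.3 = 165.9 N·m.
Under the same torque, τ_max = 16T/(πd³) is largest where d is smallest — segment BC (d = 31.9 mm).
τ_max = 16·165.9/(π·(0.0319)³) = 2.603×10^7 Pa.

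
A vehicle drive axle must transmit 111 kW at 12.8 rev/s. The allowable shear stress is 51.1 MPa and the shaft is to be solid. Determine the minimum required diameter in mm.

51.6 mm

ω = 2π·12.8 = 80.42 rad/s, so T = P/ω = 111×10³ / 80.42 = 1380 N·m.
For a solid shaft τ_max = 16T/(πd³), so d = (16T/(π τ_allow))^(1/3) = (16·1380/(π·5.11×10^7))^(1/3) = 0.05162 m.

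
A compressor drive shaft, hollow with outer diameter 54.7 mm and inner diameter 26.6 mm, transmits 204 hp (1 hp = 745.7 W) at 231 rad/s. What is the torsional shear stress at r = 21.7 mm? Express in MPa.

ω = 231 rad/s, so T = P/ω = 204×745.7 / 231.0 = 658.5 N·m.
J = π(d_o⁴ − d_i⁴)/32 = π(0.0547⁴ − 0.0266⁴)/32 = 8.298×10^-7 m⁴.
Shear stress varies linearly with radius: τ = T·r/J = 658.5 × 0.0217 / 8.298×10^-7 = 1.722×10^7 Pa.

17.2 MPa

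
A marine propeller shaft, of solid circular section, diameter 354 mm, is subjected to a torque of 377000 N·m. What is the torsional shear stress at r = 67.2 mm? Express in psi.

2380 psi

J = πd⁴/32 = π(0.354)⁴/32 = 1.542×10^-3 m⁴.
Shear stress varies linearly with radius: τ = T·r/J = 377000 × 0.0672 / 1.542×10^-3 = 1.643×10^7 Pa.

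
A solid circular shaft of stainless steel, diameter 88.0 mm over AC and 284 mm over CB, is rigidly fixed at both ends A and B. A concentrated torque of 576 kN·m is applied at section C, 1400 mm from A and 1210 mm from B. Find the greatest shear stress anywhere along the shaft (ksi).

Compatibility: T_A·a/J_AC = T_B·b/J_CB with T_A + T_B = T₀.
J_AC = 5.89×10^-6 m⁴, J_CB = 6.39×10^-4 m⁴, so T_A = T₀·(J_AC/a)/((J_AC/a)+(J_CB/b)) = 4553 N·m, T_B = 571400 N·m.
τ in each portion: τ_AC = 3.40×10^7 Pa, τ_CB = 1.27×10^8 Pa; maximum is in CB.
τ_max = T_CB·r/J = 571400·0.142/6.39×10^-4 = 1.271×10^8 Pa.

18.4 ksi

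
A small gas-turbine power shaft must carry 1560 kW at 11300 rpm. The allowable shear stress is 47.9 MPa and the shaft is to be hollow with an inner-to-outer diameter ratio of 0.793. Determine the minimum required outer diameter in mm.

ω = 2π·11300/60 = 1183 rad/s, so T = P/ω = 1560×10³ / 1183 = 1318 N·m.
For a hollow shaft with d_i/d_o = 0.793: τ_max = 16T/(π d_o³ (1−k⁴)), so d_o = [16T/(π τ_allow (1−k⁴))]^(1/3) = [16·1318/(π·4.79×10^7·0.6045)]^(1/3) = 0.06143 m.

61.4 mm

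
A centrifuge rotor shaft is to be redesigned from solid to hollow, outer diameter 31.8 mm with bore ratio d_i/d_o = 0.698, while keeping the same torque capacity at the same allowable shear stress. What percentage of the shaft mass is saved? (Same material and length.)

Equal τ_max and T ⇒ the solid shaft needs d_s³ = d_o³(1−k⁴), so d_s = 31.8·(1−0.698⁴)^(1/3) = 29.05 mm.
Area ratio A_h/A_s = d_o²(1−k²)/d_s² = (1−k²)/(1−k⁴)^(2/3) = 0.6143.
Mass saving = 1 − 0.6143 = 38.6 %.

38.6 %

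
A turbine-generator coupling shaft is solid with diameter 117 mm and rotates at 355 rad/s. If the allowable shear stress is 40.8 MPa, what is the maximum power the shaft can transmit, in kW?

4550 kW

J = πd⁴/32 = π(0.117)⁴/32 = 1.840×10^-5 m⁴.
T_max = τ_allow·J/r = 4.08×10^7 × 1.840×10^-5 / 0.0585 = 12830 N·m.
ω = 355 rad/s, so P_max = T_max·ω = 4.555×10^6 W.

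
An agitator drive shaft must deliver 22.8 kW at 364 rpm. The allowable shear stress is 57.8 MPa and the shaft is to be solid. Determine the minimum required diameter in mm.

ω = 2π·364/60 = 38.12 rad/s, so T = P/ω = 22.8×10³ / 38.12 = 598.1 N·m.
For a solid shaft τ_max = 16T/(πd³), so d = (16T/(π τ_allow))^(1/3) = (16·598.1/(π·5.78×10^7))^(1/3) = 0.03749 m.

37.5 mm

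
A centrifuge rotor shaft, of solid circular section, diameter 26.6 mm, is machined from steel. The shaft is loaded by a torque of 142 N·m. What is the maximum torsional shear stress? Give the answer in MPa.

38.4 MPa

J = πd⁴/32 = π(0.0266)⁴/32 = 4.915×10^-8 m⁴.
τ_max = T·r/J = 142.0 × 0.0133 / 4.915×10^-8 = 3.842×10^7 Pa.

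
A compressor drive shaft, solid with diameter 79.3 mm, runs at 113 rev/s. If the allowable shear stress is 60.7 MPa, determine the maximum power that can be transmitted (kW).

J = πd⁴/32 = π(0.0793)⁴/32 = 3.882×10^-6 m⁴.
T_max = τ_allow·J/r = 6.07×10^7 × 3.882×10^-6 / 0.0396 = 5943 N·m.
ω = 2π·113 = 710.0 rad/s, so P_max = T_max·ω = 4.220×10^6 W.

4220 kW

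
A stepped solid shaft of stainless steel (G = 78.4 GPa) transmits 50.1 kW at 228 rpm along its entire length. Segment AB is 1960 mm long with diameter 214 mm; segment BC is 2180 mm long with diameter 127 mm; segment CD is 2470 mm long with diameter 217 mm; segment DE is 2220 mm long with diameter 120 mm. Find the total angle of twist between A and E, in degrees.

0.330°

ω = 2π·228/60 = 23.88 rad/s, so T = P/ω = 50.1×10³ / 23.88 = 2098 N·m.
J_AB = π(0.214)⁴/32 = 2.06×10^-4 m⁴; J_BC = π(0.127)⁴/32 = 2.55×10^-5 m⁴; J_CD = π(0.217)⁴/32 = 2.18×10^-4 m⁴; J_DE = π(0.120)⁴/32 = 2.04×10^-5 m⁴.
θ = (T/G)·Σ L_i/J_i = (2098/78.4×10⁹)·(1.96/2.06×10^-4 + 2.18/2.55×10^-5 + 2.47/2.18×10^-4 + 2.22/2.04×10^-5) = 5.762×10^-3 rad.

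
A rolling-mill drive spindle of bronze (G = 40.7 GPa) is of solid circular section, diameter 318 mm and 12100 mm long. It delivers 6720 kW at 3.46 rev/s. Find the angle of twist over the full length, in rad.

ω = 2π·3.46 = 21.74 rad/s, so T = P/ω = 6720×10³ / 21.74 = 309100 N·m.
J = πd⁴/32 = π(0.318)⁴/32 = 1.004×10^-3 m⁴.
θ = T·L/(G·J) = 309100 × 12.1 / (40.7×10⁹ × 1.004×10^-3) = 0.09154 rad.

0.0915 rad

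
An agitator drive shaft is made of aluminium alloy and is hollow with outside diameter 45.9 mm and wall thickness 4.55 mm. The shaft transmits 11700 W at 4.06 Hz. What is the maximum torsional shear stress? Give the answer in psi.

ω = 2π·4.06 = 25.51 rad/s, so T = P/ω = 11700 / 25.51 = 458.6 N·m.
J = π(d_o⁴ − d_i⁴)/32 = π(0.0459⁴ − 0.0368⁴)/32 = 2.557×10^-7 m⁴.
τ_max = T·r/J = 458.6 × 0.0229 / 2.557×10^-7 = 4.116×10^7 Pa.

5970 psi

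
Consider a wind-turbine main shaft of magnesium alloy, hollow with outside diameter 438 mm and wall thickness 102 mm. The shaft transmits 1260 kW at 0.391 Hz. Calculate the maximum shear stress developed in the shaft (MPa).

ω = 2π·0.391 = 2.457 rad/s, so T = P/ω = 1260×10³ / 2.457 = 512900 N·m.
J = π(d_o⁴ − d_i⁴)/32 = π(0.438⁴ − 0.234⁴)/32 = 3.319×10^-3 m⁴.
τ_max = T·r/J = 512900 × 0.219 / 3.319×10^-3 = 3.384×10^7 Pa.

33.8 MPa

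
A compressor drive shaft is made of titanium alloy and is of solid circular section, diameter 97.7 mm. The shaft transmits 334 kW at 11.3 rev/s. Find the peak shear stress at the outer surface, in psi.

ω = 2π·11.3 = 71.00 rad/s, so T = P/ω = 334×10³ / 71.00 = 4704 N·m.
J = πd⁴/32 = π(0.0977)⁴/32 = 8.945×10^-6 m⁴.
τ_max = T·r/J = 4704 × 0.0489 / 8.945×10^-6 = 2.569×10^7 Pa.

3730 psi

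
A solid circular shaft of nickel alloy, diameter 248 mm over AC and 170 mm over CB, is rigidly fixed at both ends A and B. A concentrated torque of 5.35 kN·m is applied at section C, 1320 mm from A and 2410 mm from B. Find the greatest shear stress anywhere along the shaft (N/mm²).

Compatibility: T_A·a/J_AC = T_B·b/J_CB with T_A + T_B = T₀.
J_AC = 3.71×10^-4 m⁴, J_CB = 8.20×10^-5 m⁴, so T_A = T₀·(J_AC/a)/((J_AC/a)+(J_CB/b)) = 4773 N·m, T_B = 577.2 N·m.
τ in each portion: τ_AC = 1.59×10^6 Pa, τ_CB = 5.98×10^5 Pa; maximum is in AC.
τ_max = T_AC·r/J = 4773·0.124/3.71×10^-4 = 1.594×10^6 Pa.

1.59 N/mm²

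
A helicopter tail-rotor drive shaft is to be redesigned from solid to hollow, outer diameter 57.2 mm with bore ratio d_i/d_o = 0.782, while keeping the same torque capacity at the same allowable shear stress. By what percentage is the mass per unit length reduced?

Equal τ_max and T ⇒ the solid shaft needs d_s³ = d_o³(1−k⁴), so d_s = 57.2·(1−0.782⁴)^(1/3) = 48.93 mm.
Area ratio A_h/A_s = d_o²(1−k²)/d_s² = (1−k²)/(1−k⁴)^(2/3) = 0.5308.
Mass saving = 1 − 0.5308 = 46.9 %.

46.9 %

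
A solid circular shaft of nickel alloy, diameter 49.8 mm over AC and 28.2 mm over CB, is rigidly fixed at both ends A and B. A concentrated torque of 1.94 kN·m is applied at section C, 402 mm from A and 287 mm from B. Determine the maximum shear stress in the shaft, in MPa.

69.9 MPa

Compatibility: T_A·a/J_AC = T_B·b/J_CB with T_A + T_B = T₀.
J_AC = 6.04×10^-7 m⁴, J_CB = 6.21×10^-8 m⁴, so T_A = T₀·(J_AC/a)/((J_AC/a)+(J_CB/b)) = 1696 N·m, T_B = 244.2 N·m.
τ in each portion: τ_AC = 6.99×10^7 Pa, τ_CB = 5.55×10^7 Pa; maximum is in AC.
τ_max = T_AC·r/J = 1696·0.0249/6.04×10^-7 = 6.993×10^7 Pa.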